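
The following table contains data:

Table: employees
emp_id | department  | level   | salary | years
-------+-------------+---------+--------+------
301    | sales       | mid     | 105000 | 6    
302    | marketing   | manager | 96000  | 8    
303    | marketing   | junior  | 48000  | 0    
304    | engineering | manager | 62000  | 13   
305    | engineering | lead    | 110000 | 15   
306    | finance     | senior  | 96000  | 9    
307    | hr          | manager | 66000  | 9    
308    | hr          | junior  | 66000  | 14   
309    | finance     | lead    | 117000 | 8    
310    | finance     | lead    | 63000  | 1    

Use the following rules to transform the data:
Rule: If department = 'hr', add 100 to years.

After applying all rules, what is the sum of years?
283

Step 1: Count records where department = 'hr': 2
Step 2: Total bonus added: 2 × 100 = 200
Step 3: Original sum of years: 83
Step 4: Final sum = 83 + 200 = 283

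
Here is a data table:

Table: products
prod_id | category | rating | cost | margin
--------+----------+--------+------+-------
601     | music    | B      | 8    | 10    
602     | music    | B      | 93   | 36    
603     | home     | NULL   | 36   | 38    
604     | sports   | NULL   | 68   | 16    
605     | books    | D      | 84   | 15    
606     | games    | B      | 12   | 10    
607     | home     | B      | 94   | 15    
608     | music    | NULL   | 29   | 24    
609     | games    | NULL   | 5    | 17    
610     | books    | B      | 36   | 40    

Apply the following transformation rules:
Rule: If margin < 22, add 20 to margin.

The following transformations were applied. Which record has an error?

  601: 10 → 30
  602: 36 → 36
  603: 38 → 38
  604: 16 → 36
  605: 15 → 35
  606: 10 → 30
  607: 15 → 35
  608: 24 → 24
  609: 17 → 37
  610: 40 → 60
Record 610 has an error. The correct transformed value should be 40, not 60.

Step 1: Check each record against the rule
Step 2: Record 610 has margin = 40
Step 3: Since 40 >= 22, the bonus should not have been applied
Step 4: Correct value = 40, but claimed value = 60
Conclusion: Record 610 has the error.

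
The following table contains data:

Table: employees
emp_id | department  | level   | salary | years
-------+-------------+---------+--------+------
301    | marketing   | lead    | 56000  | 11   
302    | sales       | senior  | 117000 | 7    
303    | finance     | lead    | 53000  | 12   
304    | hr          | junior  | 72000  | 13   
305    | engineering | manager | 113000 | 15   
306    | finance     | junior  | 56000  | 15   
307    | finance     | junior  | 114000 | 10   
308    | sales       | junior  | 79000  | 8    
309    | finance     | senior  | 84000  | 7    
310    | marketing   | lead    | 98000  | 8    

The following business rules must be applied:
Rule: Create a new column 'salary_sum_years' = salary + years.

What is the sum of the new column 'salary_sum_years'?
842106

Step 1: For each record, compute salary + years
Example calculations:
  56000 + 11 = 56011
  117000 + 7 = 117007
  53000 + 12 = 53012
  ...
Step 2: Sum all derived values
Step 3: Total = 842106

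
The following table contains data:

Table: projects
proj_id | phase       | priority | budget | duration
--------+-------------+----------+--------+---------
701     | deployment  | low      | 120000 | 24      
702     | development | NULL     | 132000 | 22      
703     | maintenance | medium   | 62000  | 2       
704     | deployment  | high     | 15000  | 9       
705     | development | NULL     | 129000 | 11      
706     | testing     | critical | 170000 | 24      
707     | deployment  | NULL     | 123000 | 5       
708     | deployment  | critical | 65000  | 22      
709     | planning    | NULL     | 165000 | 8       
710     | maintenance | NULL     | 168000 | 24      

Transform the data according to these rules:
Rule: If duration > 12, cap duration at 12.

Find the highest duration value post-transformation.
12

Step 1: Original maximum duration = 24
Step 2: Apply cap at 12
Step 3: 5 records had duration > 12 and were capped
Step 4: Maximum after transformation = 12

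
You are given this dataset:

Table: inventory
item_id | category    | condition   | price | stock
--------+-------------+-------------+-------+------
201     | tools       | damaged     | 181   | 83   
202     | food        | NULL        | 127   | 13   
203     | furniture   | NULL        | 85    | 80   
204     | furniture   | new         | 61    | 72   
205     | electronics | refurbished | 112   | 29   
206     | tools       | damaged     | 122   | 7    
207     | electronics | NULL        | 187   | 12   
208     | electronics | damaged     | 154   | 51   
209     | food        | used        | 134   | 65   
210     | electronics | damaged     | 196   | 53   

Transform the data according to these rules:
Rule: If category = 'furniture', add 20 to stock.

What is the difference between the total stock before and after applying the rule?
40

Step 1: Original sum of stock = 465
Step 2: 2 records have category = 'furniture'
Step 3: Each affected record changes by 20
Step 4: Total change = 2 × 20 = 40
Step 5: New sum = 465 + 40 = 505
Step 6: Difference = |505 - 465| = 40
        (Sum increased by 40)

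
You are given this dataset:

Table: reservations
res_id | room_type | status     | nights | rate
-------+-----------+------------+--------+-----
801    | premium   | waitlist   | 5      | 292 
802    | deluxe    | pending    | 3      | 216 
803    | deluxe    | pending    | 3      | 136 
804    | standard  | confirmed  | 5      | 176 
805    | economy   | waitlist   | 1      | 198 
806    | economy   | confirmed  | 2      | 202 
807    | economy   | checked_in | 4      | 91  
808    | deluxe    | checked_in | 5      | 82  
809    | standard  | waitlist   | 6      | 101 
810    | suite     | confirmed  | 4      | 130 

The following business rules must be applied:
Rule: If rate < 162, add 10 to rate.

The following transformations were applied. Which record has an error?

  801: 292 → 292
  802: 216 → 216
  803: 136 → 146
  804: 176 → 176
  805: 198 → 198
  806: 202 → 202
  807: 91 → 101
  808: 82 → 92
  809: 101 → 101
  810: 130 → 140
Record 809 has an error. The correct transformed value should be 111, not 101.

Step 1: Check each record against the rule
Step 2: Record 809 has rate = 101
Step 3: Since 101 < 162, the bonus should have been applied
Step 4: Correct value = 111, but claimed value = 101
Conclusion: Record 809 has the error.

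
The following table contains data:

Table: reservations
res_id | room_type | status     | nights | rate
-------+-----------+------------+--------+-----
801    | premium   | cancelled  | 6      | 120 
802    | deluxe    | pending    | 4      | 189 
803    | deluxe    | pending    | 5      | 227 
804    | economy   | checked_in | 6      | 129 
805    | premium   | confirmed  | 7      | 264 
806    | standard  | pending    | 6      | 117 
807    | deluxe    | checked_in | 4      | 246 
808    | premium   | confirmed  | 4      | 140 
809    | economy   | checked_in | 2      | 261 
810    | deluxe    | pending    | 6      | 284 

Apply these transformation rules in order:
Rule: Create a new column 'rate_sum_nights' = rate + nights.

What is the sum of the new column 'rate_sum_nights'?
2027

Step 1: For each record, compute rate + nights
Example calculations:
  120 + 6 = 126
  189 + 4 = 193
  227 + 5 = 232
  ...
Step 2: Sum all derived values
Step 3: Total = 2027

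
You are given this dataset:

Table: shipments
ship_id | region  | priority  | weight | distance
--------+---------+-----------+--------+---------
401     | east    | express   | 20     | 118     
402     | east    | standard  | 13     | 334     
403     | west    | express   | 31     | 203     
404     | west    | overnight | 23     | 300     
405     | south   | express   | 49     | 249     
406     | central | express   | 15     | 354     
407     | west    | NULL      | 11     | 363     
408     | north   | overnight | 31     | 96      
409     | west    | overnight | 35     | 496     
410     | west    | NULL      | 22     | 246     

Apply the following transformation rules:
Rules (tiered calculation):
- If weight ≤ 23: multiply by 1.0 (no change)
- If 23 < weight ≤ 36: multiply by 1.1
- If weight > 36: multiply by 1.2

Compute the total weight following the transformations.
269.5

Step 1: Tier 1 (weight ≤ 23): 6 records, sum = 104 × 1.0 = 104.0
Step 2: Tier 2 (23 < weight ≤ 36): 3 records, sum = 97 × 1.1 = 106.7
Step 3: Tier 3 (weight > 36): 1 records, sum = 49 × 1.2 = 58.8
Step 4: Final sum = 104.0 + 106.7 + 58.8 = 269.5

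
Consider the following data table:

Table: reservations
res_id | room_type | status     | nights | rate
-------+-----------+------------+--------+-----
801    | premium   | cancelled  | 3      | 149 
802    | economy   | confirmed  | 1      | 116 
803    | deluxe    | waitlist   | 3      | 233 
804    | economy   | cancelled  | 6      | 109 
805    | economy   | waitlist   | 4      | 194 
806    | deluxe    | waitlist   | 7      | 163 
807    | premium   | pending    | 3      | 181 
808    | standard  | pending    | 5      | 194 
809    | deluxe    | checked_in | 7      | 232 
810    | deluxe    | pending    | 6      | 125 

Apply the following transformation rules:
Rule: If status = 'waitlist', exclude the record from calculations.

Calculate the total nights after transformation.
31

Step 1: Identify records where status = 'waitlist'
Step 2: The excluded records sum to 14
Step 3: Original total nights = 45
Step 4: Remaining total = 45 - 14 = 31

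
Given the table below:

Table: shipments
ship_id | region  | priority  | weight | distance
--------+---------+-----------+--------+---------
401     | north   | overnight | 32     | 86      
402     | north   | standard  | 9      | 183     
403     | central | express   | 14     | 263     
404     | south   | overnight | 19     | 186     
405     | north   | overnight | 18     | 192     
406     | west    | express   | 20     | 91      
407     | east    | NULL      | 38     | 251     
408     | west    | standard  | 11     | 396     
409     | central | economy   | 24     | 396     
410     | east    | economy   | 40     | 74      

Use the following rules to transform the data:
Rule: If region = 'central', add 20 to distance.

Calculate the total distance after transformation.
2158

Step 1: Count records where region = 'central': 2
Step 2: Total bonus added: 2 × 20 = 40
Step 3: Original sum of distance: 2118
Step 4: Final sum = 2118 + 40 = 2158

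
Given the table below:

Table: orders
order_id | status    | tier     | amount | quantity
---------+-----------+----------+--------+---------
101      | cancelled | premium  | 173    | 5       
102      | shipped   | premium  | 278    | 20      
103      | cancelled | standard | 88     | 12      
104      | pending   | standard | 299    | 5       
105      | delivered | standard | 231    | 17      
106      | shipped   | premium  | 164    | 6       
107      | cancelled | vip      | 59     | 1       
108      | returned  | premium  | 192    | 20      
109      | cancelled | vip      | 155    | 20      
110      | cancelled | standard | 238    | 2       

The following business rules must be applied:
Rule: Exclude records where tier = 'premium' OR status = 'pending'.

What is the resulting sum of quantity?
52

Step 1: Find records where tier = 'premium' OR status = 'pending'
Step 2: 5 records match, summing to 56
Step 3: Original sum: 108
Step 4: Remaining sum = 108 - 56 = 52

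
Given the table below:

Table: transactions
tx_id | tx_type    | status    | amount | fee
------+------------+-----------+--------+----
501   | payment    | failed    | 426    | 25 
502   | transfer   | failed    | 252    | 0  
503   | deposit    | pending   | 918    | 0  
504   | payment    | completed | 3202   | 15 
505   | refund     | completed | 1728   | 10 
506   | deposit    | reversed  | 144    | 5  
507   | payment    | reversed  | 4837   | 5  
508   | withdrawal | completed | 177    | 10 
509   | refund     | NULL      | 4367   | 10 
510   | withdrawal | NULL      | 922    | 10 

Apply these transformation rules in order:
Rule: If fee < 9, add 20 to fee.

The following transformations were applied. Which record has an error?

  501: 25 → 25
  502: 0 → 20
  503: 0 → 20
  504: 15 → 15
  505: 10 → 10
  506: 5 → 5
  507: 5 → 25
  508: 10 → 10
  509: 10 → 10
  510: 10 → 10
Record 506 has an error. The correct transformed value should be 25, not 5.

Step 1: Check each record against the rule
Step 2: Record 506 has fee = 5
Step 3: Since 5 < 9, the bonus should have been applied
Step 4: Correct value = 25, but claimed value = 5
Conclusion: Record 506 has the error.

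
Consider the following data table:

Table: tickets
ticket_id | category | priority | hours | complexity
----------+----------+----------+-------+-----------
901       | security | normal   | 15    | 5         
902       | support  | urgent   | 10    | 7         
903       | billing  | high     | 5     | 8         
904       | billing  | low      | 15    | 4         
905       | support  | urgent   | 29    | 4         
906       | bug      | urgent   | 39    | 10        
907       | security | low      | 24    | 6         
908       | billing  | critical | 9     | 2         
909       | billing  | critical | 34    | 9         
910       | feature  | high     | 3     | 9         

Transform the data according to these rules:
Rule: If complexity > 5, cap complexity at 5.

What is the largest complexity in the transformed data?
5

Step 1: Original maximum complexity = 10
Step 2: Apply cap at 5
Step 3: 6 records had complexity > 5 and were capped
Step 4: Maximum after transformation = 5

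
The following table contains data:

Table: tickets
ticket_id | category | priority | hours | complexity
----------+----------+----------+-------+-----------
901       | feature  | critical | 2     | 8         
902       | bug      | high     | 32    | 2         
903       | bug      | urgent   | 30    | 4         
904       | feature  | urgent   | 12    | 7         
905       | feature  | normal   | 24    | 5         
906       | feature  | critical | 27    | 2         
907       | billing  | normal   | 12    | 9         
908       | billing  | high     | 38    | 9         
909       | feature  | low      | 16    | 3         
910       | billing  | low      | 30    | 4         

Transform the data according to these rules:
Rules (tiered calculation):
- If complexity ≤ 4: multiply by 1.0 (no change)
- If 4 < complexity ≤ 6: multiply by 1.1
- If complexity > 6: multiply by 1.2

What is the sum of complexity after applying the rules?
60.1

Step 1: Tier 1 (complexity ≤ 4): 5 records, sum = 15 × 1.0 = 15.0
Step 2: Tier 2 (4 < complexity ≤ 6): 1 records, sum = 5 × 1.1 = 5.5
Step 3: Tier 3 (complexity > 6): 4 records, sum = 33 × 1.2 = 39.6
Step 4: Final sum = 15.0 + 5.5 + 39.6 = 60.1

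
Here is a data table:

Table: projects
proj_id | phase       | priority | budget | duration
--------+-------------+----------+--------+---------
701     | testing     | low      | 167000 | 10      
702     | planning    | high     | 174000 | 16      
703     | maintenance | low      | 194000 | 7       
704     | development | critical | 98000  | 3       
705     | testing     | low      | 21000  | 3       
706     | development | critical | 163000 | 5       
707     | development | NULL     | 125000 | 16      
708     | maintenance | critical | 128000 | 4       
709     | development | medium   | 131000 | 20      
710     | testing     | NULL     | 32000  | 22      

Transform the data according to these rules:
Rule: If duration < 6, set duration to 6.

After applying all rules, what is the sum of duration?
115

Step 1: 4 records have duration < 6
Step 2: These records originally summed to 15
Step 3: After setting to minimum: 4 × 6 = 24
Step 4: Unaffected records sum: 91
Step 5: Final sum = 24 + 91 = 115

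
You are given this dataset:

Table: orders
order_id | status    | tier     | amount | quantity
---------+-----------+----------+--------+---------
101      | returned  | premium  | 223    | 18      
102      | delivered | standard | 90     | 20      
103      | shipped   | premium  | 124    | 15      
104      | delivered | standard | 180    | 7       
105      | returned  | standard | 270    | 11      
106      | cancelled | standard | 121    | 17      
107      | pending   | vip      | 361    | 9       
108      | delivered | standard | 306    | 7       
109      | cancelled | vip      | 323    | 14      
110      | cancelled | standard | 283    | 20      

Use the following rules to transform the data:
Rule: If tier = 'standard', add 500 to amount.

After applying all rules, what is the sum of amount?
5281

Step 1: Count records where tier = 'standard': 6
Step 2: Total bonus added: 6 × 500 = 3000
Step 3: Original sum of amount: 2281
Step 4: Final sum = 2281 + 3000 = 5281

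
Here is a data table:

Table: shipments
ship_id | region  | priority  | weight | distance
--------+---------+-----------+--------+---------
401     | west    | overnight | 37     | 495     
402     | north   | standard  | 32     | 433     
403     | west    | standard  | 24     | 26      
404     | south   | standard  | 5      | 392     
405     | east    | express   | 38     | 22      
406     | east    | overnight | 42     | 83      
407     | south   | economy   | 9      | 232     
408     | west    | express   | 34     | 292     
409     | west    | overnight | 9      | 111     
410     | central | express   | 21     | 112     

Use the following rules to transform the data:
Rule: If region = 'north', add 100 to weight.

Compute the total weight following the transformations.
351

Step 1: Count records where region = 'north': 1
Step 2: Total bonus added: 1 × 100 = 100
Step 3: Original sum of weight: 251
Step 4: Final sum = 251 + 100 = 351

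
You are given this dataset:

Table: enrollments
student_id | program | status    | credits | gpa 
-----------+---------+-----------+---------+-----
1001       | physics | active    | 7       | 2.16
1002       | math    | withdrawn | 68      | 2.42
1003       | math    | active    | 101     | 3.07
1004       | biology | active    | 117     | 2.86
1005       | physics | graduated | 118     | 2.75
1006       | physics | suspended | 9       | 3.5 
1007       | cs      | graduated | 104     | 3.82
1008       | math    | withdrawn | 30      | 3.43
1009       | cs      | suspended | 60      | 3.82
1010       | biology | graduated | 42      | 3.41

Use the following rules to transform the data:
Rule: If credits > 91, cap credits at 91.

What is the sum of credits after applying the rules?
580

Step 1: 4 records have credits > 91
Step 2: These records originally summed to 440
Step 3: After capping: 4 × 91 = 364
Step 4: Unaffected records sum: 216
Step 5: Final sum = 364 + 216 = 580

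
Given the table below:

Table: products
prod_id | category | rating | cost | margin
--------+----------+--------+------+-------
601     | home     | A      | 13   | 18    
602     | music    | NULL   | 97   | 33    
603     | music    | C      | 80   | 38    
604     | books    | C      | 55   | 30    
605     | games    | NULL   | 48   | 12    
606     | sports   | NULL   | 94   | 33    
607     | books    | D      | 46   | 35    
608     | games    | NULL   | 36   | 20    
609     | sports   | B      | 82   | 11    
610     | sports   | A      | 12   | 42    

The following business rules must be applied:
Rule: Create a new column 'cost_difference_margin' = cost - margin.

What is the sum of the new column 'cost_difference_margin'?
291

Step 1: For each record, compute cost - margin
Example calculations:
  13 - 18 = -5
  97 - 33 = 64
  80 - 38 = 42
  ...
Step 2: Sum all derived values
Step 3: Total = 291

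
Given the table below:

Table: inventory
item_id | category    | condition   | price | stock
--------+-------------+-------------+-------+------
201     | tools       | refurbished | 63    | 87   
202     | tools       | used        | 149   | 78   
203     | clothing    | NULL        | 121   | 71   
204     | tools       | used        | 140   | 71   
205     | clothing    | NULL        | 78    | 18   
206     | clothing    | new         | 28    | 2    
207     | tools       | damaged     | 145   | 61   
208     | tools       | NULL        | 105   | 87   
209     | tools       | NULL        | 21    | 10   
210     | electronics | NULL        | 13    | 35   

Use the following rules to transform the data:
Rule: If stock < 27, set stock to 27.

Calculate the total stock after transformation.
571

Step 1: 3 records have stock < 27
Step 2: These records originally summed to 30
Step 3: After setting to minimum: 3 × 27 = 81
Step 4: Unaffected records sum: 490
Step 5: Final sum = 81 + 490 = 571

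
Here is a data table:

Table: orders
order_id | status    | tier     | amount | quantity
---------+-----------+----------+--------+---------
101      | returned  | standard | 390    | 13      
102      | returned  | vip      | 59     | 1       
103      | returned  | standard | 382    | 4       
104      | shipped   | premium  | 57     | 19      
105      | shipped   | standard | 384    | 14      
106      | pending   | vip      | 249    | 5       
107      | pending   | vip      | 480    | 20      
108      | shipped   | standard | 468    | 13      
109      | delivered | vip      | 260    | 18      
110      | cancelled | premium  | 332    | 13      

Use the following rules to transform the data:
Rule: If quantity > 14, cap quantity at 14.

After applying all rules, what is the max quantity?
14

Step 1: Original maximum quantity = 20
Step 2: Apply cap at 14
Step 3: 3 records had quantity > 14 and were capped
Step 4: Maximum after transformation = 14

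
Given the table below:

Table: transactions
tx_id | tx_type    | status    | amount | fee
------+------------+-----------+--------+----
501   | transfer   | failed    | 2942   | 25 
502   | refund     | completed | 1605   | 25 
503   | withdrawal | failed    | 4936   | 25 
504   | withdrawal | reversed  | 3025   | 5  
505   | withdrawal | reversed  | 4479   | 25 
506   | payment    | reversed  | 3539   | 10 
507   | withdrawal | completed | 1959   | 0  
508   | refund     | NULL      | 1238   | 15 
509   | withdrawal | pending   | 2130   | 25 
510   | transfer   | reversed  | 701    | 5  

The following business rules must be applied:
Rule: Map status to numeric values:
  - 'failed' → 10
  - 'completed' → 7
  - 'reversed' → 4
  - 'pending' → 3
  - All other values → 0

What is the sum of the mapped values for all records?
53

Step 1: Apply mapping to each record
Step 2: Count by status:
  'failed': 2 records × 10 = 20
  'completed': 2 records × 7 = 14
  'reversed': 4 records × 4 = 16
  'pending': 1 records × 3 = 3
Step 3: Sum all mapped values = 53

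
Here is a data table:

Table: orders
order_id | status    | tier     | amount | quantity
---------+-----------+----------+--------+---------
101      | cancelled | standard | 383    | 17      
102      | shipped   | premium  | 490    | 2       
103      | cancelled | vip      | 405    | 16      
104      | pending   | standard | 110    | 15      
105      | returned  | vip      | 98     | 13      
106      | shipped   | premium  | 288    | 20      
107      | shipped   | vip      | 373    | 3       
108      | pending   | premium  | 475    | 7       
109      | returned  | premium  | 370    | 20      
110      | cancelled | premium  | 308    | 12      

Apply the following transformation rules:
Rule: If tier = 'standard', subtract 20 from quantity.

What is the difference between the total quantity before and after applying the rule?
40

Step 1: Original sum of quantity = 125
Step 2: 2 records have tier = 'standard'
Step 3: Each affected record changes by -20
Step 4: Total change = 2 × -20 = -40
Step 5: New sum = 125 + -40 = 85
Step 6: Difference = |85 - 125| = 40
        (Sum decreased by 40)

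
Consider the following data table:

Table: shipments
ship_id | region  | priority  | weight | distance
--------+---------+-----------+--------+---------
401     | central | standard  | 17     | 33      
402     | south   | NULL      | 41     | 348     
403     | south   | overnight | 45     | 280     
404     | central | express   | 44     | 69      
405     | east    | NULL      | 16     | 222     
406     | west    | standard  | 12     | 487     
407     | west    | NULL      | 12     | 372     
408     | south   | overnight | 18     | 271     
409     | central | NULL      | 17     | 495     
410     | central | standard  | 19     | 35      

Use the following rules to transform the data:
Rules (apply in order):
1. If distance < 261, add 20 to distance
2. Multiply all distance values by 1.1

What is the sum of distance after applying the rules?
2961.2

Step 1: Apply Rule 1 - Add 20 to records with distance < 261
  - 4 records affected: 359 + (4 × 20) = 439
  - Unaffected records: 2253
  - Sum after Rule 1: 2692
Step 2: Apply Rule 2 - Multiply all by 1.1
  - 2692 × 1.1 = 2961.2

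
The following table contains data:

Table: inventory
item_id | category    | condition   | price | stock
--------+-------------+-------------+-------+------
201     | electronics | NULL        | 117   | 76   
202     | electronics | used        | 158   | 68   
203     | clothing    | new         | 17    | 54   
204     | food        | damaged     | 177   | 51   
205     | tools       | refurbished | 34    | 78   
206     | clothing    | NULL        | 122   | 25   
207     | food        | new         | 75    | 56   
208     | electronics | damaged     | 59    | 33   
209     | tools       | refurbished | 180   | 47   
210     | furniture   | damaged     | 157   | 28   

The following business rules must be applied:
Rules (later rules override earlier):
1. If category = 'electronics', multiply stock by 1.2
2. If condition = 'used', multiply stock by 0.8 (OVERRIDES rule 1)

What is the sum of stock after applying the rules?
524.2

Step 1: Rule 2 takes priority for records with condition = 'used'
  - 1 records: 68 × 0.8 = 54.4
Step 2: Rule 1 applies to remaining records with category = 'electronics'
  - 2 records: 109 × 1.2 = 130.8
Step 3: Other records unchanged: 339
Step 4: Final sum = 54.4 + 130.8 + 339 = 524.2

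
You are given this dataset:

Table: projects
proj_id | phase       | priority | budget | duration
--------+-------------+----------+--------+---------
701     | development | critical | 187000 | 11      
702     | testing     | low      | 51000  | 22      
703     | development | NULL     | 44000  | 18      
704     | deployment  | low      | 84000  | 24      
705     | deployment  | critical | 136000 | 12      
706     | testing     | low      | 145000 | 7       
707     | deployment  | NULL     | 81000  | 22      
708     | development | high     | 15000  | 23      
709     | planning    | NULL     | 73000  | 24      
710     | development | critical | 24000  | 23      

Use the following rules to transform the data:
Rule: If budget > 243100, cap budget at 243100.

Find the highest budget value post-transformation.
187000

Step 1: Original maximum budget = 187000
Step 2: Check cap of 243100 against maximum
Step 3: No records exceed the cap (max 187000 <= cap 243100), so no capping applies
Step 4: Maximum after transformation = 187000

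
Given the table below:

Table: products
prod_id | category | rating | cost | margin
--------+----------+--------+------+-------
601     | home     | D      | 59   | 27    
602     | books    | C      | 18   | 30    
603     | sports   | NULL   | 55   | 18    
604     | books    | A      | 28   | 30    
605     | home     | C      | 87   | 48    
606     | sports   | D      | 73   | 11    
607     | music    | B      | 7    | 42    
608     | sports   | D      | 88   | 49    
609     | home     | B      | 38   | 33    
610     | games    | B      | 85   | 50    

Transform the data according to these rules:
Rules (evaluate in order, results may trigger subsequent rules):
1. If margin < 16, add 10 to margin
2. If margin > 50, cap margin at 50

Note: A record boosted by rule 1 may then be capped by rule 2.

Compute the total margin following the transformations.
348

Step 1: Apply rule 1 to records with margin < 16
  - 1 records get bonus of 10
  - Of these, 0 records then exceed 50 and get capped
Step 2: Apply rule 2 to records with margin > 50
  - 0 records (original) are capped
Step 3: Calculate final sum = 348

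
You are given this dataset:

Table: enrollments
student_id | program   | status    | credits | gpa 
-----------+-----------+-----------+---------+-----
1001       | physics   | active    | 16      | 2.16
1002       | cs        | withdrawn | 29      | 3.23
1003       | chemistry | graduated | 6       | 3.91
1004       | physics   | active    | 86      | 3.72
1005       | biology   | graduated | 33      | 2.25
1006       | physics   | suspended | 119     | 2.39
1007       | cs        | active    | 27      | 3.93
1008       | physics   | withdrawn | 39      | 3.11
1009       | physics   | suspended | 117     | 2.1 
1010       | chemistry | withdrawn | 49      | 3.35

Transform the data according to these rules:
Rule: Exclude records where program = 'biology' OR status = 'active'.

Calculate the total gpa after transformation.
18.09

Step 1: Find records where program = 'biology' OR status = 'active'
Step 2: 4 records match, summing to 12.06
Step 3: Original sum: 30.15
Step 4: Remaining sum = 30.15 - 12.06 = 18.09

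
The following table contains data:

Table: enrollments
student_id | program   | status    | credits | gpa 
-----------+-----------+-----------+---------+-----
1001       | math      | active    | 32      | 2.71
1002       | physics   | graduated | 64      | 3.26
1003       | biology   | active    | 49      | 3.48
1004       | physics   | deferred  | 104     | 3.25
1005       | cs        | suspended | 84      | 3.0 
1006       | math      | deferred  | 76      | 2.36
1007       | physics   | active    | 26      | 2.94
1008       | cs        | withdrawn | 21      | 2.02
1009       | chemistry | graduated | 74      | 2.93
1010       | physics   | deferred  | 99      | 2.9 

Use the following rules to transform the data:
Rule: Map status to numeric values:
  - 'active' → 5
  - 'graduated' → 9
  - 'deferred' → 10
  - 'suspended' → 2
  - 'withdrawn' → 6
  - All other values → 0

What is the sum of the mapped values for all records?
71

Step 1: Apply mapping to each record
Step 2: Count by status:
  'active': 3 records × 5 = 15
  'graduated': 2 records × 9 = 18
  'deferred': 3 records × 10 = 30
  'suspended': 1 records × 2 = 2
  'withdrawn': 1 records × 6 = 6
Step 3: Sum all mapped values = 71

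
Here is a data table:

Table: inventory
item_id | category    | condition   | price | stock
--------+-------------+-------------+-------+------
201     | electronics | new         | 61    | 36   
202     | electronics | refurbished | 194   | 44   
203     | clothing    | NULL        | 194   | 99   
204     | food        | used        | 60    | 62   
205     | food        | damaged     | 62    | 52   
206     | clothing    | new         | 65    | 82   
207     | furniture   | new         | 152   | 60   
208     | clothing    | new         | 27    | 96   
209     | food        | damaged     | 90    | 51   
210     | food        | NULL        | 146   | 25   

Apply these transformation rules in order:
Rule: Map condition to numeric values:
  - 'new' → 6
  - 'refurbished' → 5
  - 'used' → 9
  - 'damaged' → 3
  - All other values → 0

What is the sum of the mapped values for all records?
44

Step 1: Apply mapping to each record
Step 2: Count by status:
  'new': 4 records × 6 = 24
  'refurbished': 1 records × 5 = 5
  'used': 1 records × 9 = 9
  'damaged': 2 records × 3 = 6
Step 3: Sum all mapped values = 44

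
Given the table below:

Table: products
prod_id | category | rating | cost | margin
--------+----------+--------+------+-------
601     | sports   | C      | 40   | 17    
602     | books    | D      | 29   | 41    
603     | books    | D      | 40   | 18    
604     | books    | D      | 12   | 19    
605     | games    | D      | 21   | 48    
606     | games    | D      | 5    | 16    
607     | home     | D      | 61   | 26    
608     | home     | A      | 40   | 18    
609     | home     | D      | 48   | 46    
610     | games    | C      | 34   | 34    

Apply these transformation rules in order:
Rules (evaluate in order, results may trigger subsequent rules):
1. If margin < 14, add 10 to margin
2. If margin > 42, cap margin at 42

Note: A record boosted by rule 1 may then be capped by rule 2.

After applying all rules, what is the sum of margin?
273

Step 1: Apply rule 1 to records with margin < 14
  - 0 records get bonus of 10
  - Of these, 0 records then exceed 42 and get capped
Step 2: Apply rule 2 to records with margin > 42
  - 2 records (original) are capped
Step 3: Calculate final sum = 273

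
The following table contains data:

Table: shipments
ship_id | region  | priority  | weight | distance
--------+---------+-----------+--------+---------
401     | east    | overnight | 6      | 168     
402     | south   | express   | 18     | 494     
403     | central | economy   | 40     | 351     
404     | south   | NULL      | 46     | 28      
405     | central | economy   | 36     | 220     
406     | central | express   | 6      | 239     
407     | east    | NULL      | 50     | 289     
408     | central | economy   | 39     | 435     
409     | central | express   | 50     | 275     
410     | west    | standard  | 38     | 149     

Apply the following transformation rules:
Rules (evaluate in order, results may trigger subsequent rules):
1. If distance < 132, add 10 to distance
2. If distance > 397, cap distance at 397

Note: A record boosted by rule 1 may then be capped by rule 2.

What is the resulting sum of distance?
2523

Step 1: Apply rule 1 to records with distance < 132
  - 1 records get bonus of 10
  - Of these, 0 records then exceed 397 and get capped
Step 2: Apply rule 2 to records with distance > 397
  - 2 records (original) are capped
Step 3: Calculate final sum = 2523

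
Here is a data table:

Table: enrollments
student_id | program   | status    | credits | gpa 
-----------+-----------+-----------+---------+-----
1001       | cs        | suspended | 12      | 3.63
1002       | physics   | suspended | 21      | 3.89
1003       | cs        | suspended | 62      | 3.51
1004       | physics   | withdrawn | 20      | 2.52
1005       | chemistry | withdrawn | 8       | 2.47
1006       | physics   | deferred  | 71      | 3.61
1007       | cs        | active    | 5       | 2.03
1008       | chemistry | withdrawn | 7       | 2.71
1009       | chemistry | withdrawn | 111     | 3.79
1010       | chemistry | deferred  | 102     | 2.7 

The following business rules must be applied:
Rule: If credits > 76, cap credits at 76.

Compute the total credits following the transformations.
358

Step 1: 2 records have credits > 76
Step 2: These records originally summed to 213
Step 3: After capping: 2 × 76 = 152
Step 4: Unaffected records sum: 206
Step 5: Final sum = 152 + 206 = 358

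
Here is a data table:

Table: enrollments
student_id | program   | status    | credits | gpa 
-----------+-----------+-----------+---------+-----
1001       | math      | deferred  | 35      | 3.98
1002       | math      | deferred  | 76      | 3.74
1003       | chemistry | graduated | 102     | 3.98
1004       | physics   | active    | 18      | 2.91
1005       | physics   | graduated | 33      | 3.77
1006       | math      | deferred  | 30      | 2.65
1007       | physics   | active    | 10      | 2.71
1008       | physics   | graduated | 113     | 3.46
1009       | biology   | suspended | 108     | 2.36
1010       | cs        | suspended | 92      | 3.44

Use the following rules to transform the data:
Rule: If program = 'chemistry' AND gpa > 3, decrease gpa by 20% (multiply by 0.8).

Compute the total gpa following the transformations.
32.2

Step 1: Find records where program = 'chemistry' AND gpa > 3
Step 2: 1 records match, summing to 3.98
Step 3: After multiplier: 3.98 × 0.8 = 3.18
Step 4: Unaffected records sum: 29.02
Step 5: Final sum = 3.18 + 29.02 = 32.2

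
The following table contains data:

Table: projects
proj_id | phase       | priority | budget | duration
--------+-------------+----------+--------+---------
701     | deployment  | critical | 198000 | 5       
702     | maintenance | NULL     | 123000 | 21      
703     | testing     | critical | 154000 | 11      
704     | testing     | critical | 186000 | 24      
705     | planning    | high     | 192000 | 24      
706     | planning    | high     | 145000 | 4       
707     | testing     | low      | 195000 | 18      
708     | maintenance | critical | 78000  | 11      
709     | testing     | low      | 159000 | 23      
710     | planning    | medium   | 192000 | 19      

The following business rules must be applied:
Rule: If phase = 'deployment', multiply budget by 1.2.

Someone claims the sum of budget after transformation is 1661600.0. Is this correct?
Yes, the result is correct.

Step 1: Calculate the correct sum after transformation
Step 2: Apply multiplier 1.2 to records where phase = 'deployment'
Step 3: Correct result = 1661600.0
Step 4: Claimed result = 1661600.0
Step 5: 1661600.0 = 1661600.0 ✓
Conclusion: The claimed result is correct.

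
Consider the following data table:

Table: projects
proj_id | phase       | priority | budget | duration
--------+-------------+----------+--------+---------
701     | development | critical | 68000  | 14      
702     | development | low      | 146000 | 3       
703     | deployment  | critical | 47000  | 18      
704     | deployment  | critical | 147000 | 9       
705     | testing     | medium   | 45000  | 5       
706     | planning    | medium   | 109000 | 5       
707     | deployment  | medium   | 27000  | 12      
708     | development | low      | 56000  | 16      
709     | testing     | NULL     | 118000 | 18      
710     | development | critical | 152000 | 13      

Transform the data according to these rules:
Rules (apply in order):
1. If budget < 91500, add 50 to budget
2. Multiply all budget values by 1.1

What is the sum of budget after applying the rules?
1006775.0

Step 1: Apply Rule 1 - Add 50 to records with budget < 91500
  - 5 records affected: 243000 + (5 × 50) = 243250
  - Unaffected records: 672000
  - Sum after Rule 1: 915250
Step 2: Apply Rule 2 - Multiply all by 1.1
  - 915250 × 1.1 = 1006775.0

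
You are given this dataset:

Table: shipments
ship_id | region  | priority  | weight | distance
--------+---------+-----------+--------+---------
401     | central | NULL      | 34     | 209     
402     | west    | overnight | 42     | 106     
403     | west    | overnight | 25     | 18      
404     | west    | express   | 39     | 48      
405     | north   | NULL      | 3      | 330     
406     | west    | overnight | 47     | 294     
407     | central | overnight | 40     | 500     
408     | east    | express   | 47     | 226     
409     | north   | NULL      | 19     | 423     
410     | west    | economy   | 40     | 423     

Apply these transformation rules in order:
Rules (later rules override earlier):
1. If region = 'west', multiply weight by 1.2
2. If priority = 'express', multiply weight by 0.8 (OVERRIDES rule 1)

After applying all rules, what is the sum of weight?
349.6

Step 1: Rule 2 takes priority for records with priority = 'express'
  - 2 records: 86 × 0.8 = 68.8
Step 2: Rule 1 applies to remaining records with region = 'west'
  - 4 records: 154 × 1.2 = 184.8
Step 3: Other records unchanged: 96
Step 4: Final sum = 68.8 + 184.8 + 96 = 349.6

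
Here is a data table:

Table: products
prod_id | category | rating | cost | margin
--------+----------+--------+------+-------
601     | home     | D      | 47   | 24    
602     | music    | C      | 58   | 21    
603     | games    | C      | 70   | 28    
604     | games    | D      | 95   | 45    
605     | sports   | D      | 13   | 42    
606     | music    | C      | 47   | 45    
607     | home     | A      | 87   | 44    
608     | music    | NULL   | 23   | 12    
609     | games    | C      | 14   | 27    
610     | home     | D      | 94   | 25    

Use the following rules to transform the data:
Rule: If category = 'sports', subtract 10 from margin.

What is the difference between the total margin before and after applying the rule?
10

Step 1: Original sum of margin = 313
Step 2: 1 records have category = 'sports'
Step 3: Each affected record changes by -10
Step 4: Total change = 1 × -10 = -10
Step 5: New sum = 313 + -10 = 303
Step 6: Difference = |303 - 313| = 10
        (Sum decreased by 10)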